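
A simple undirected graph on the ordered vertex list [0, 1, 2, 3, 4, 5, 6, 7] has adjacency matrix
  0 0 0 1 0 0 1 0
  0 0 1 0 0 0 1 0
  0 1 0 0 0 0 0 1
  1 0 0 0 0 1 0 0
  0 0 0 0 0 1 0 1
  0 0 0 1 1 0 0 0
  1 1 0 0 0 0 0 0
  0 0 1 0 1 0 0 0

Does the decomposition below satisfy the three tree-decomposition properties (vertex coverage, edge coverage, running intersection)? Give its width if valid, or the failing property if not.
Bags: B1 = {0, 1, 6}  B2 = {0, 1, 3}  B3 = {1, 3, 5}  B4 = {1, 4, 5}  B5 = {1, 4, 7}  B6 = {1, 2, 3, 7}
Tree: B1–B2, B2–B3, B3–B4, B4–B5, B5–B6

No — bags containing vertex 3 are not connected in the tree.

A tree decomposition must satisfy three properties: every vertex lies in some bag; for every edge, both endpoints lie together in some bag; and for every vertex, the bags containing it form a connected subtree. Here bags containing vertex 3 are not connected in the tree, so the decomposition is invalid.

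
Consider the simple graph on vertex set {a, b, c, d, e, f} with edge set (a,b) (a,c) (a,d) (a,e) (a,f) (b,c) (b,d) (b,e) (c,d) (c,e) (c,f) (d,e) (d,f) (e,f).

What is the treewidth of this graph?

4

A width-4 tree decomposition is:
Bags: B1 = {a, c, d, e, f}  B2 = {a, b, c, d, e}
Tree: B1–B2
Every bag has size at most 5, so the width is 5 − 1 = 4 and tw(G) ≤ 4. On the other hand G contains the 5-clique {a, c, d, e, f}. A clique must lie in a single bag of any decomposition, so no decomposition can have width below 4. Hence tw(G) = 4 exactly.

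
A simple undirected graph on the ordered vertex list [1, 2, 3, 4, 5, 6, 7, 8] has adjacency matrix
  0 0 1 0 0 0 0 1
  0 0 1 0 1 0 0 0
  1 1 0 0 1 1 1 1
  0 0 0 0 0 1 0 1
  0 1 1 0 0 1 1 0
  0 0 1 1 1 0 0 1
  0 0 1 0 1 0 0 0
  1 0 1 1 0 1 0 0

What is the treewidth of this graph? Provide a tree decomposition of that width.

Each bag holds 3 vertices, so the decomposition has width 2, which upper-bounds the treewidth. Conversely, {1, 3, 8} is a clique of size 3, and the vertices of any clique must share a bag in every tree decomposition; so some bag has ≥ 3 vertices and tw(G) ≥ 2. Hence tw(G) = 2 exactly.

Treewidth 2.
One optimal decomposition is:
Bags: B1 = {2, 3, 5}  B2 = {3, 5, 7}  B3 = {3, 5, 6}  B4 = {3, 6, 8}  B5 = {1, 3, 8}  B6 = {4, 6, 8}
Tree: B1–B2, B1–B3, B3–B4, B4–B5, B4–B6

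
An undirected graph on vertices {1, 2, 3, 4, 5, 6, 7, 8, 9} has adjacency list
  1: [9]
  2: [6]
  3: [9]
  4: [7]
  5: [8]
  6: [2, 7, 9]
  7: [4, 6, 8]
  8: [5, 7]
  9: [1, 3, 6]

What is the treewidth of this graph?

1

A width-1 tree decomposition is:
Bags: B1 = {7, 8}  B2 = {6, 7}  B3 = {4, 7}  B4 = {2, 6}  B5 = {6, 9}  B6 = {5, 8}  B7 = {1, 9}  B8 = {3, 9}
Tree: B1–B2, B1–B3, B2–B4, B4–B5, B1–B6, B5–B7, B5–B8
The largest bag has 2 vertices, giving width 1; this decomposition certifies tw(G) ≤ 1. Any graph with an edge has treewidth ≥ 1, and G has the edge 7–8. The upper and lower bounds meet at 1, so that is the treewidth.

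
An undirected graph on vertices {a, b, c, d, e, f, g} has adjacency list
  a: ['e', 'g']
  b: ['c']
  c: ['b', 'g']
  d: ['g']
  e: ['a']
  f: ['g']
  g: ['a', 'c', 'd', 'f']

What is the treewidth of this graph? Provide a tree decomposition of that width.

Treewidth 1.
Bags: B1 = {a, g}  B2 = {c, g}  B3 = {f, g}  B4 = {b, c}  B5 = {d, g}  B6 = {a, e}
Tree: B1–B2, B2–B3, B2–B4, B3–B5, B1–B6

Each bag holds 2 vertices, so the decomposition has width 1, which upper-bounds the treewidth. Any graph with an edge has treewidth ≥ 1, and G has the edge g–a. The upper and lower bounds meet at 1, so that is the treewidth.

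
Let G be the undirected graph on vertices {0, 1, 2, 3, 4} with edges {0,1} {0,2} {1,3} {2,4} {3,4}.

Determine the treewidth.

A width-2 tree decomposition is:
Bags: B1 = {2, 3, 4}  B2 = {1, 2, 3}  B3 = {0, 1, 2}
Tree: B1–B2, B2–B3
Every bag has size at most 3, so the width is 3 − 1 = 2 and tw(G) ≤ 2. The edges 2–4–3–1–0–2 form a cycle, so G is not a tree and its treewidth is at least 2. Hence tw(G) = 2 exactly.

2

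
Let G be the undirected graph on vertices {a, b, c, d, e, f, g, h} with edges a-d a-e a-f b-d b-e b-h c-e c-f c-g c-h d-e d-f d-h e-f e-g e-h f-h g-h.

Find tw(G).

3

A width-3 tree decomposition is:
Bags: B1 = {b, d, e, h}  B2 = {d, e, f, h}  B3 = {c, e, f, h}  B4 = {a, d, e, f}  B5 = {c, e, g, h}
Tree: B1–B2, B2–B3, B2–B4, B3–B5
The largest bag has 4 vertices, giving width 3; this decomposition certifies tw(G) ≤ 3. On the other hand G contains the 4-clique {d, e, f, h}. A clique must lie in a single bag of any decomposition, so no decomposition can have width below 3. Therefore the treewidth is 3.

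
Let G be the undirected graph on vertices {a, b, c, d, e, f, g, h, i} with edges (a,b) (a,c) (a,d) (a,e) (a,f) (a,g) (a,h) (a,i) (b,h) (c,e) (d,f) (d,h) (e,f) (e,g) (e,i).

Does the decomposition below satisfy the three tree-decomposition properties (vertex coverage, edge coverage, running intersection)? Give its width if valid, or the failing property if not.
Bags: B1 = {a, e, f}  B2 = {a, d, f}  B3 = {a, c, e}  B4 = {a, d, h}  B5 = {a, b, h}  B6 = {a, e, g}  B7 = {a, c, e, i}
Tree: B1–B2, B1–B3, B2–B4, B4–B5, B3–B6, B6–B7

A tree decomposition must satisfy three properties: every vertex lies in some bag; for every edge, both endpoints lie together in some bag; and for every vertex, the bags containing it form a connected subtree. Here bags containing vertex c are not connected in the tree, so the decomposition is invalid.

No — bags containing vertex c are not connected in the tree.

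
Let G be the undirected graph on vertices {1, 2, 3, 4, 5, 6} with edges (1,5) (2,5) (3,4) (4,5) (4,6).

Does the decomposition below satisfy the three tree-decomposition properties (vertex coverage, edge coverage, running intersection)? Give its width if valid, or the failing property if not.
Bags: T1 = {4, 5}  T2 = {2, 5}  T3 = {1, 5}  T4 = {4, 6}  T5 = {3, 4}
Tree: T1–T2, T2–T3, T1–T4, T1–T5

Every vertex of G appears in some bag (union = {1, 2, 3, 4, 5, 6}); every edge is covered by a bag; and for each vertex v the set of bags containing v is connected in the bag tree. The decomposition is therefore valid. The largest bag has 2 vertices, so the width is 1.

Yes; width 1.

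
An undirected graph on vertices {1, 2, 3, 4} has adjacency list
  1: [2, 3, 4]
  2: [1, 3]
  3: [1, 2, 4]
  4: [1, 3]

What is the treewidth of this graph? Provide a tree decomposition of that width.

Treewidth 2.
One such decomposition:
Bags: B1 = {1, 2, 3}  B2 = {1, 3, 4}
Tree: B1–B2

Each bag holds 3 vertices, so the decomposition has width 2, which upper-bounds the treewidth. For the lower bound, the 3 vertices {1, 2, 3} are pairwise adjacent, and any tree decomposition puts a clique entirely inside one bag — forcing width ≥ 2. Combining the bounds, tw(G) = 2.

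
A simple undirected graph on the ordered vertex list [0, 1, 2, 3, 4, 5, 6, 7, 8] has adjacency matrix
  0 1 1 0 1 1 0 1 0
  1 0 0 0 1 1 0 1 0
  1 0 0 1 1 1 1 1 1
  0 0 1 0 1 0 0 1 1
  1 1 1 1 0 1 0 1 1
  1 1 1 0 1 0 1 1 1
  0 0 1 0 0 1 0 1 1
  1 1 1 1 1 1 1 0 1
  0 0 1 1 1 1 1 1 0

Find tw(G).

4

A width-4 tree decomposition is:
Bags: B1 = {2, 4, 5, 7, 8}  B2 = {0, 2, 4, 5, 7}  B3 = {2, 5, 6, 7, 8}  B4 = {0, 1, 4, 5, 7}  B5 = {2, 3, 4, 7, 8}
Tree: B1–B2, B1–B3, B2–B4, B1–B5
The largest bag has 5 vertices, giving width 4; this decomposition certifies tw(G) ≤ 4. On the other hand G contains the 5-clique {0, 1, 4, 5, 7}. A clique must lie in a single bag of any decomposition, so no decomposition can have width below 4. Combining the bounds, tw(G) = 4.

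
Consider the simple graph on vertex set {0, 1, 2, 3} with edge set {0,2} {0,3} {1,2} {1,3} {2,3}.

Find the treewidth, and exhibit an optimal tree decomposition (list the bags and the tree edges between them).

The largest bag has 3 vertices, giving width 2; this decomposition certifies tw(G) ≤ 2. On the other hand G contains the 3-clique {0, 2, 3}. A clique must lie in a single bag of any decomposition, so no decomposition can have width below 2. Hence tw(G) = 2 exactly.

Treewidth 2.
Bags: B1 = {1, 2, 3}  B2 = {0, 2, 3}
Tree: B1–B2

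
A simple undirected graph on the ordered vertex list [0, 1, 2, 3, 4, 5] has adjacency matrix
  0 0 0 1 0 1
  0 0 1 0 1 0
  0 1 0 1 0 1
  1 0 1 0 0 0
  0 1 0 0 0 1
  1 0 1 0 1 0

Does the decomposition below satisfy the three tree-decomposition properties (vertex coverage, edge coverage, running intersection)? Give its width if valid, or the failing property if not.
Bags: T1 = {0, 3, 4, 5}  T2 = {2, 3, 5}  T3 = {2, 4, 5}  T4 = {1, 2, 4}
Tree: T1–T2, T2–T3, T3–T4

A tree decomposition must satisfy three properties: every vertex lies in some bag; for every edge, both endpoints lie together in some bag; and for every vertex, the bags containing it form a connected subtree. Here bags containing vertex 4 are not connected in the tree, so the decomposition is invalid.

No — bags containing vertex 4 are not connected in the tree.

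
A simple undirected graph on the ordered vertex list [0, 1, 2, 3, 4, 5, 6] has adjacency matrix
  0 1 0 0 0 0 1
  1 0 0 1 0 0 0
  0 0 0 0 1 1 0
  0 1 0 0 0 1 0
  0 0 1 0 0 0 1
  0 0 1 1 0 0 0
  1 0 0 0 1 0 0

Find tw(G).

2

A width-2 tree decomposition is:
Bags: B1 = {0, 1, 3}  B2 = {0, 3, 6}  B3 = {3, 4, 6}  B4 = {2, 3, 4}  B5 = {2, 3, 5}
Tree: B1–B2, B2–B3, B3–B4, B4–B5
Every bag has size at most 3, so the width is 3 − 1 = 2 and tw(G) ≤ 2. Since 3–1–0–6–4–2–5–3 is a cycle in G, G is not acyclic. Forests are exactly the graphs of treewidth ≤ 1, so tw(G) ≥ 2. Therefore the treewidth is 2.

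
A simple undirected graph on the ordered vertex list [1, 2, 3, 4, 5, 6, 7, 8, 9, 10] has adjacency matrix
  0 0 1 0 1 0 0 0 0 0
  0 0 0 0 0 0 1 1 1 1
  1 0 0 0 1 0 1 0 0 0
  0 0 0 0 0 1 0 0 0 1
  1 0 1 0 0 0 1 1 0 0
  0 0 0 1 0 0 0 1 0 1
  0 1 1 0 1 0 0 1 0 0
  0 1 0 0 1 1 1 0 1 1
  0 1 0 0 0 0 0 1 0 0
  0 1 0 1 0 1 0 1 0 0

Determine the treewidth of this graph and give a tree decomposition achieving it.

Treewidth 2.
One such decomposition:
Bags: B1 = {3, 5, 7}  B2 = {5, 7, 8}  B3 = {2, 7, 8}  B4 = {2, 8, 10}  B5 = {1, 3, 5}  B6 = {6, 8, 10}  B7 = {4, 6, 10}  B8 = {2, 8, 9}
Tree: B1–B2, B2–B3, B3–B4, B1–B5, B4–B6, B6–B7, B3–B8

Every bag has size at most 3, so the width is 3 − 1 = 2 and tw(G) ≤ 2. Conversely, {2, 8, 9} is a clique of size 3, and the vertices of any clique must share a bag in every tree decomposition; so some bag has ≥ 3 vertices and tw(G) ≥ 2. The upper and lower bounds meet at 2, so that is the treewidth.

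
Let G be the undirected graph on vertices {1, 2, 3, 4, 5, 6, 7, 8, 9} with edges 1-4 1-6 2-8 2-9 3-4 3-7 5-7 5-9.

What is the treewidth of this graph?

A width-1 tree decomposition is:
Bags: B1 = {2, 8}  B2 = {2, 9}  B3 = {5, 9}  B4 = {5, 7}  B5 = {3, 7}  B6 = {3, 4}  B7 = {1, 4}  B8 = {1, 6}
Tree: B1–B2, B2–B3, B3–B4, B4–B5, B5–B6, B6–B7, B7–B8
The largest bag has 2 vertices, giving width 1; this decomposition certifies tw(G) ≤ 1. Any graph with an edge has treewidth ≥ 1, and G has the edge 8–2. Combining the bounds, tw(G) = 1.

1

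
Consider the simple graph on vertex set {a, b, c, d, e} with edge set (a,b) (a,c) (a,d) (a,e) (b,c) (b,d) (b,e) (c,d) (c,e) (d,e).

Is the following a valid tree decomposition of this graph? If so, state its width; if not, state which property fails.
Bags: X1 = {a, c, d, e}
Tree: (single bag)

A tree decomposition must satisfy three properties: every vertex lies in some bag; for every edge, both endpoints lie together in some bag; and for every vertex, the bags containing it form a connected subtree. Here vertex b appears in no bag, so the decomposition is invalid.

No — vertex b appears in no bag.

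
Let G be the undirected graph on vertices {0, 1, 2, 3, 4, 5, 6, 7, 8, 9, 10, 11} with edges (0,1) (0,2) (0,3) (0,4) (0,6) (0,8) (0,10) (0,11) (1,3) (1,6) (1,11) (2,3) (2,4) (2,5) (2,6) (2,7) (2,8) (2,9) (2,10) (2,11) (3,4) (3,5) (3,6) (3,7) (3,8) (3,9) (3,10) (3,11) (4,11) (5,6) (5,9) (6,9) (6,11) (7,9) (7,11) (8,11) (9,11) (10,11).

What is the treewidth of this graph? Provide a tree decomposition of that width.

The largest bag has 5 vertices, giving width 4; this decomposition certifies tw(G) ≤ 4. On the other hand G contains the 5-clique {0, 1, 3, 6, 11}. A clique must lie in a single bag of any decomposition, so no decomposition can have width below 4. Combining the bounds, tw(G) = 4.

Treewidth 4.
One such decomposition:
Bags: B1 = {0, 2, 3, 6, 11}  B2 = {2, 3, 6, 9, 11}  B3 = {2, 3, 5, 6, 9}  B4 = {2, 3, 7, 9, 11}  B5 = {0, 2, 3, 8, 11}  B6 = {0, 1, 3, 6, 11}  B7 = {0, 2, 3, 10, 11}  B8 = {0, 2, 3, 4, 11}
Tree: B1–B2, B2–B3, B2–B4, B1–B5, B1–B6, B5–B7, B7–B8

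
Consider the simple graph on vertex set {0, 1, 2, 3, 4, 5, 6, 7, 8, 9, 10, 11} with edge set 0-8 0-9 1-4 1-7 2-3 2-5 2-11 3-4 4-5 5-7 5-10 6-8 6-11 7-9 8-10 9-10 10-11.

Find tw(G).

3

A width-3 tree decomposition is:
Bags: B1 = {0, 6, 8, 9}  B2 = {6, 8, 9, 10}  B3 = {6, 9, 10, 11}  B4 = {7, 9, 10, 11}  B5 = {5, 7, 10, 11}  B6 = {2, 5, 7, 11}  B7 = {1, 2, 5, 7}  B8 = {1, 2, 4, 5}  B9 = {1, 2, 3, 4}
Tree: B1–B2, B2–B3, B3–B4, B4–B5, B5–B6, B6–B7, B7–B8, B8–B9
Each bag holds 4 vertices, so the decomposition has width 3, which upper-bounds the treewidth. For the lower bound: the 4 vertex sets {0,6,8}, {9}, {10}, {2,5,7,11} are disjoint, each induces a connected subgraph, and every pair is joined by at least one edge of G. Contracting each set to a single vertex therefore yields K_{4} as a minor, and since treewidth is minor-monotone, tw(G) ≥ tw(K_{4}) = 3. Combining the bounds, tw(G) = 3.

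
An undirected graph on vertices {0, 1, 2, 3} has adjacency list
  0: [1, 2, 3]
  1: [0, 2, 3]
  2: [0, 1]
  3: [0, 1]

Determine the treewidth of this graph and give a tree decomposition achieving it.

Each bag holds 3 vertices, so the decomposition has width 2, which upper-bounds the treewidth. For the lower bound, the 3 vertices {0, 1, 2} are pairwise adjacent, and any tree decomposition puts a clique entirely inside one bag — forcing width ≥ 2. Combining the bounds, tw(G) = 2.

Treewidth 2.
One such decomposition:
Bags: B1 = {0, 1, 2}  B2 = {0, 1, 3}
Tree: B1–B2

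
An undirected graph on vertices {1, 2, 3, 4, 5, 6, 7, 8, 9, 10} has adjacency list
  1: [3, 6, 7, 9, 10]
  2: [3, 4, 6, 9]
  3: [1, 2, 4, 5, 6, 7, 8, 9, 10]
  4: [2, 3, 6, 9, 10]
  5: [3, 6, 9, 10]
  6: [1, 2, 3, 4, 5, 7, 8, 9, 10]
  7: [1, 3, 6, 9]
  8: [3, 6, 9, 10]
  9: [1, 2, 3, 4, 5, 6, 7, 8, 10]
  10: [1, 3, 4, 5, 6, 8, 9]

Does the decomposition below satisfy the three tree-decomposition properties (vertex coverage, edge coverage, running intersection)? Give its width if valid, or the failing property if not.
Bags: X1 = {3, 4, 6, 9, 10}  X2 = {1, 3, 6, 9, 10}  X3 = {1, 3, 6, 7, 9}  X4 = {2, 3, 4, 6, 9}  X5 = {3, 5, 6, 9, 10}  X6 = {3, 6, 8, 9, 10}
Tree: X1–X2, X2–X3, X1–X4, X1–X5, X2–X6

Vertex coverage: the bags together contain {1, 2, 3, 4, 5, 6, 7, 8, 9, 10}, the full vertex set. Edge coverage: each edge of G has both endpoints in at least one bag. Running intersection: for every vertex, the bags containing it form a connected subtree. All three properties hold, so this is a valid tree decomposition of width max|bag| − 1 = 4, and hence tw(G) ≤ 4.

Yes; width 4.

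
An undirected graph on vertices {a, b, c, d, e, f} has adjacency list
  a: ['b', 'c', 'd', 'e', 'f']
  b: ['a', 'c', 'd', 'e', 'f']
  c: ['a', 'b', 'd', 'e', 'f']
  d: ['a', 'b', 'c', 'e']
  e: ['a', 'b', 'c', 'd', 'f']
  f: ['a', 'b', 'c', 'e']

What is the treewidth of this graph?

4

A width-4 tree decomposition is:
Bags: B1 = {a, b, c, e, f}  B2 = {a, b, c, d, e}
Tree: B1–B2
Every bag has size at most 5, so the width is 5 − 1 = 4 and tw(G) ≤ 4. On the other hand G contains the 5-clique {a, b, c, d, e}. A clique must lie in a single bag of any decomposition, so no decomposition can have width below 4. Therefore the treewidth is 4.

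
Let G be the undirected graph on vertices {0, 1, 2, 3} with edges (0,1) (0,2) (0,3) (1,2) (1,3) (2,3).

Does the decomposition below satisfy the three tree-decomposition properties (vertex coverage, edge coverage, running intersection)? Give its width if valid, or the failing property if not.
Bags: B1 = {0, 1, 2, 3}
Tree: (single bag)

Vertex coverage: the bags together contain {0, 1, 2, 3}, the full vertex set. Edge coverage: each edge of G has both endpoints in at least one bag. Running intersection: for every vertex, the bags containing it form a connected subtree. All three properties hold, so this is a valid tree decomposition of width max|bag| − 1 = 3, and hence tw(G) ≤ 3.

Yes; width 3.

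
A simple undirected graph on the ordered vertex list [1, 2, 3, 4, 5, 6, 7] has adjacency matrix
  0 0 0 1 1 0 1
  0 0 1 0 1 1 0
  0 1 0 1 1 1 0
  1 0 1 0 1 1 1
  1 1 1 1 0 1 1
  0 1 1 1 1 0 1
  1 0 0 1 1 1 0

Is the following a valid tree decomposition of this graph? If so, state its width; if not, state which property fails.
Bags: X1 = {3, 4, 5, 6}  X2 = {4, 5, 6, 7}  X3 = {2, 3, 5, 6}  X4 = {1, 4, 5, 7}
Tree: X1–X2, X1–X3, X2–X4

Yes; width 3.

Every vertex of G appears in some bag (union = {1, 2, 3, 4, 5, 6, 7}); every edge is covered by a bag; and for each vertex v the set of bags containing v is connected in the bag tree. The decomposition is therefore valid. The largest bag has 4 vertices, so the width is 3.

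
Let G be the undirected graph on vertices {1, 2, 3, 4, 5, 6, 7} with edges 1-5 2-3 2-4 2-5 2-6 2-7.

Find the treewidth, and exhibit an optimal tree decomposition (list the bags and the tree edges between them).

Every bag has size at most 2, so the width is 2 − 1 = 1 and tw(G) ≤ 1. Any graph with an edge has treewidth ≥ 1, and G has the edge 5–2. Therefore the treewidth is 1.

Treewidth 1.
One such decomposition:
Bags: B1 = {2, 5}  B2 = {2, 4}  B3 = {2, 7}  B4 = {2, 3}  B5 = {1, 5}  B6 = {2, 6}
Tree: B1–B2, B2–B3, B1–B4, B1–B5, B4–B6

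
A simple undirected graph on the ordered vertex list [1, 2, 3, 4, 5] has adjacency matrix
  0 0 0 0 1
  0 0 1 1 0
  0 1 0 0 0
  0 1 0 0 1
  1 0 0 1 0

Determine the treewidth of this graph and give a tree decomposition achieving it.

Treewidth 1.
One optimal decomposition is:
Bags: B1 = {1, 5}  B2 = {4, 5}  B3 = {2, 4}  B4 = {2, 3}
Tree: B1–B2, B2–B3, B3–B4

Every bag has size at most 2, so the width is 2 − 1 = 1 and tw(G) ≤ 1. G has an edge, so its treewidth is at least 1. Combining the bounds, tw(G) = 1.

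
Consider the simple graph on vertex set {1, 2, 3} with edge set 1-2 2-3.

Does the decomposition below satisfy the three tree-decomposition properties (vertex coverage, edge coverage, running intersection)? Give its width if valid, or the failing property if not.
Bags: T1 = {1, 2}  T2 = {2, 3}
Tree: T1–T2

Yes; width 1.

Checking the three conditions: (i) the bags cover all of {1, 2, 3}; (ii) for each edge, some bag contains both endpoints; (iii) the bags containing any fixed vertex form a subtree. All hold, so the decomposition is valid with width 2 − 1 = 1.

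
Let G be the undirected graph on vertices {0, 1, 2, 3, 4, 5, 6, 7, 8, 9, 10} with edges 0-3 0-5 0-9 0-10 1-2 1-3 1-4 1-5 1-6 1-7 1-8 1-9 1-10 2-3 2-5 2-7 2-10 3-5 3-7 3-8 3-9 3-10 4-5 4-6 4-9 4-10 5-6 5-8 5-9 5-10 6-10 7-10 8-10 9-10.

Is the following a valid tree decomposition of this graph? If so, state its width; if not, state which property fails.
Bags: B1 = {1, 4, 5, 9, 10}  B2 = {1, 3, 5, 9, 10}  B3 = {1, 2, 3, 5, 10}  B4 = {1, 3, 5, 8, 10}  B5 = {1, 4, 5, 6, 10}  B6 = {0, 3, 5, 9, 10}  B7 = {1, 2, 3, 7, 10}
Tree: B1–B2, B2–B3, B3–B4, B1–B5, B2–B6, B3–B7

Checking the three conditions: (i) the bags cover all of {0, 1, 2, 3, 4, 5, 6, 7, 8, 9, 10}; (ii) for each edge, some bag contains both endpoints; (iii) the bags containing any fixed vertex form a subtree. All hold, so the decomposition is valid with width 5 − 1 = 4.

Yes; width 4.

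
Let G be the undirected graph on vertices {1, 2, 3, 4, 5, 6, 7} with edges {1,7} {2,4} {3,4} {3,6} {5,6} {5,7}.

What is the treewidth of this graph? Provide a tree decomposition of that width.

Treewidth 1.
One such decomposition:
Bags: B1 = {2, 4}  B2 = {3, 4}  B3 = {3, 6}  B4 = {5, 6}  B5 = {5, 7}  B6 = {1, 7}
Tree: B1–B2, B2–B3, B3–B4, B4–B5, B5–B6

Every bag has size at most 2, so the width is 2 − 1 = 1 and tw(G) ≤ 1. Any graph with an edge has treewidth ≥ 1, and G has the edge 2–4. Hence tw(G) = 1 exactly.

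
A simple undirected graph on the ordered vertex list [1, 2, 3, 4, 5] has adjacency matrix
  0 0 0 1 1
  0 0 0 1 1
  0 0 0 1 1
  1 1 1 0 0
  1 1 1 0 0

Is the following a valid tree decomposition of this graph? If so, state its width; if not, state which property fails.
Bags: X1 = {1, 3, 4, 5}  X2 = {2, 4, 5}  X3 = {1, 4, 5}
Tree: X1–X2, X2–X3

A tree decomposition must satisfy three properties: every vertex lies in some bag; for every edge, both endpoints lie together in some bag; and for every vertex, the bags containing it form a connected subtree. Here bags containing vertex 1 are not connected in the tree, so the decomposition is invalid.

No — bags containing vertex 1 are not connected in the tree.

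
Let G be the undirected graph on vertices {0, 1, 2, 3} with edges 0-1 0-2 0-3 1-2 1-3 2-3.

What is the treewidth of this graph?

3

A width-3 tree decomposition is:
Bags: B1 = {0, 1, 2, 3}
Tree: (single bag)
A single bag containing all 4 vertices is trivially a valid decomposition of width 3. On the other hand G contains the 4-clique {0, 1, 2, 3}. A clique must lie in a single bag of any decomposition, so no decomposition can have width below 3. Combining the bounds, tw(G) = 3.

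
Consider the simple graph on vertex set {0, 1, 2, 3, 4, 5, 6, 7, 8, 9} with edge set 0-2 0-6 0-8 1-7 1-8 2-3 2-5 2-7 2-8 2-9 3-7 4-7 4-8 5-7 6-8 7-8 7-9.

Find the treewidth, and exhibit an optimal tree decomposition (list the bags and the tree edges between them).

Treewidth 2.
One such decomposition:
Bags: B1 = {4, 7, 8}  B2 = {2, 7, 8}  B3 = {0, 2, 8}  B4 = {0, 6, 8}  B5 = {2, 7, 9}  B6 = {1, 7, 8}  B7 = {2, 5, 7}  B8 = {2, 3, 7}
Tree: B1–B2, B2–B3, B3–B4, B2–B5, B1–B6, B5–B7, B5–B8

Each bag holds 3 vertices, so the decomposition has width 2, which upper-bounds the treewidth. Conversely, {0, 2, 8} is a clique of size 3, and the vertices of any clique must share a bag in every tree decomposition; so some bag has ≥ 3 vertices and tw(G) ≥ 2. Therefore the treewidth is 2.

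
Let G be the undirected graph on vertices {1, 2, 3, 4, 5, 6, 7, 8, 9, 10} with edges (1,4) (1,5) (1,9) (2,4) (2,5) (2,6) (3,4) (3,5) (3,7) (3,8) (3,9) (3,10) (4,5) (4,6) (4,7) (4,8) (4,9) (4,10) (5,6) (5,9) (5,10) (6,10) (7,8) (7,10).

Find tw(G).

3

A width-3 tree decomposition is:
Bags: B1 = {3, 4, 7, 10}  B2 = {3, 4, 5, 10}  B3 = {3, 4, 5, 9}  B4 = {4, 5, 6, 10}  B5 = {2, 4, 5, 6}  B6 = {3, 4, 7, 8}  B7 = {1, 4, 5, 9}
Tree: B1–B2, B2–B3, B2–B4, B4–B5, B1–B6, B3–B7
Each bag holds 4 vertices, so the decomposition has width 3, which upper-bounds the treewidth. Conversely, {3, 4, 7, 8} is a clique of size 4, and the vertices of any clique must share a bag in every tree decomposition; so some bag has ≥ 4 vertices and tw(G) ≥ 3. Combining the bounds, tw(G) = 3.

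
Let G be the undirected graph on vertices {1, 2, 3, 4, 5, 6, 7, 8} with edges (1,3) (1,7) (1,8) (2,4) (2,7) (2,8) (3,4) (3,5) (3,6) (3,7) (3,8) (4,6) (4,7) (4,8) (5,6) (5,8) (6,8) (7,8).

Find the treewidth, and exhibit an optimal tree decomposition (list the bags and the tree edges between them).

Treewidth 3.
One such decomposition:
Bags: B1 = {3, 4, 6, 8}  B2 = {3, 4, 7, 8}  B3 = {3, 5, 6, 8}  B4 = {1, 3, 7, 8}  B5 = {2, 4, 7, 8}
Tree: B1–B2, B1–B3, B2–B4, B2–B5

Every bag has size at most 4, so the width is 4 − 1 = 3 and tw(G) ≤ 3. Conversely, {2, 4, 7, 8} is a clique of size 4, and the vertices of any clique must share a bag in every tree decomposition; so some bag has ≥ 4 vertices and tw(G) ≥ 3. Combining the bounds, tw(G) = 3.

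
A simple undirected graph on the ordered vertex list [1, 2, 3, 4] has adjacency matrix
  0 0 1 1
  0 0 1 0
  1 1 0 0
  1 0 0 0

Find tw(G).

1

A width-1 tree decomposition is:
Bags: B1 = {1, 4}  B2 = {1, 3}  B3 = {2, 3}
Tree: B1–B2, B2–B3
The largest bag has 2 vertices, giving width 1; this decomposition certifies tw(G) ≤ 1. Since G has at least one edge (e.g. 1–4), it is not an edgeless graph, so tw(G) ≥ 1. Combining the bounds, tw(G) = 1.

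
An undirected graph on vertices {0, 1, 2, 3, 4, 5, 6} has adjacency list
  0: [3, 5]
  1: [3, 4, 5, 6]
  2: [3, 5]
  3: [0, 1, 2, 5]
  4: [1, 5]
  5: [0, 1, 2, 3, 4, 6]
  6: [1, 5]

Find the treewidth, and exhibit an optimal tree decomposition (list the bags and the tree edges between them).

Treewidth 2.
One such decomposition:
Bags: B1 = {0, 3, 5}  B2 = {1, 3, 5}  B3 = {1, 4, 5}  B4 = {2, 3, 5}  B5 = {1, 5, 6}
Tree: B1–B2, B2–B3, B1–B4, B2–B5

Every bag has size at most 3, so the width is 3 − 1 = 2 and tw(G) ≤ 2. For the lower bound, the 3 vertices {0, 3, 5} are pairwise adjacent, and any tree decomposition puts a clique entirely inside one bag — forcing width ≥ 2. Hence tw(G) = 2 exactly.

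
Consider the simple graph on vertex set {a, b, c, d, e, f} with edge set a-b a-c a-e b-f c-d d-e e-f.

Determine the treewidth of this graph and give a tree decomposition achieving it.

Treewidth 2.
One such decomposition:
Bags: B1 = {a, b, f}  B2 = {a, e, f}  B3 = {a, c, e}  B4 = {c, d, e}
Tree: B1–B2, B2–B3, B3–B4

The largest bag has 3 vertices, giving width 2; this decomposition certifies tw(G) ≤ 2. The edges b–f–e–a–b form a cycle, so G is not a tree and its treewidth is at least 2. Therefore the treewidth is 2.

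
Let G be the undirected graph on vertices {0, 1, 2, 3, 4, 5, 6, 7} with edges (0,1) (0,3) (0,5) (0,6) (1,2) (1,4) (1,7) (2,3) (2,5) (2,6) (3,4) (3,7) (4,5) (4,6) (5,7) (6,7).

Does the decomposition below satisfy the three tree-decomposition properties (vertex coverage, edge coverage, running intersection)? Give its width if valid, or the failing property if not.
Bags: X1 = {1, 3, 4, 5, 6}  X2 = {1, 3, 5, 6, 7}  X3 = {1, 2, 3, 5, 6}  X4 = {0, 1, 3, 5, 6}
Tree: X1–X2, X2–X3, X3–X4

Yes; width 4.

Every vertex of G appears in some bag (union = {0, 1, 2, 3, 4, 5, 6, 7}); every edge is covered by a bag; and for each vertex v the set of bags containing v is connected in the bag tree. The decomposition is therefore valid. The largest bag has 5 vertices, so the width is 4.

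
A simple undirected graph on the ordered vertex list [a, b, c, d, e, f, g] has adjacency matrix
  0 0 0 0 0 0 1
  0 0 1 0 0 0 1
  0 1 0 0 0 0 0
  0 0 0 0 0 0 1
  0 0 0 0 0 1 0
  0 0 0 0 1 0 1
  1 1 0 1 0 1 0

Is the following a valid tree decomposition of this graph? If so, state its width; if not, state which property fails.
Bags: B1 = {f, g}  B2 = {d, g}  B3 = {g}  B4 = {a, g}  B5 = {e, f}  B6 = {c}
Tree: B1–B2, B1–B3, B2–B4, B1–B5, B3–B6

A tree decomposition must satisfy three properties: every vertex lies in some bag; for every edge, both endpoints lie together in some bag; and for every vertex, the bags containing it form a connected subtree. Here vertex b appears in no bag, so the decomposition is invalid.

No — vertex b appears in no bag.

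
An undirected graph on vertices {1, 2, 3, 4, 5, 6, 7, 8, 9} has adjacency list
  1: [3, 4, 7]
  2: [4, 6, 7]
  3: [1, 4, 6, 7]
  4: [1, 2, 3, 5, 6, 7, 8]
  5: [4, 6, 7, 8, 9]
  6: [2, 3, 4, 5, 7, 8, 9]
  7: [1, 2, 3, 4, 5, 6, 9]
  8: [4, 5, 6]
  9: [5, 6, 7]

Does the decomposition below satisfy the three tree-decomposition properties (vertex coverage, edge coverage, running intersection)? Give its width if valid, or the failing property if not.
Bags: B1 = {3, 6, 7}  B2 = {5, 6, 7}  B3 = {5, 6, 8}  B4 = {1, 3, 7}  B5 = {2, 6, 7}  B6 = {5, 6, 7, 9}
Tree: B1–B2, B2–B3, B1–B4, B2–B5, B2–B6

A tree decomposition must satisfy three properties: every vertex lies in some bag; for every edge, both endpoints lie together in some bag; and for every vertex, the bags containing it form a connected subtree. Here vertex 4 appears in no bag, so the decomposition is invalid.

No — vertex 4 appears in no bag.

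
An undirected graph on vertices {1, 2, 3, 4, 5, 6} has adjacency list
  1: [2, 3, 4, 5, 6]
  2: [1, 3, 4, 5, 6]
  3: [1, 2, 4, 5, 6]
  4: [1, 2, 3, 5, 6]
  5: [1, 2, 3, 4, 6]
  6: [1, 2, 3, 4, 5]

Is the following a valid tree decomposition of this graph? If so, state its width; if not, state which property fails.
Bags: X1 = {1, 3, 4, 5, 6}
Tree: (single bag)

A tree decomposition must satisfy three properties: every vertex lies in some bag; for every edge, both endpoints lie together in some bag; and for every vertex, the bags containing it form a connected subtree. Here vertex 2 appears in no bag, so the decomposition is invalid.

No — vertex 2 appears in no bag.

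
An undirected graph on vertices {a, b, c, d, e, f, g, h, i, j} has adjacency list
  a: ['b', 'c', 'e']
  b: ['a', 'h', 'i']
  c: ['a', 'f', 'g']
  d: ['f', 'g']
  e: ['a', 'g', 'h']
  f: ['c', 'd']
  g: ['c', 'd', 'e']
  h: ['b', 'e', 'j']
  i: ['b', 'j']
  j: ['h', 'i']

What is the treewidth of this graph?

A width-2 tree decomposition is:
Bags: B1 = {h, i, j}  B2 = {b, h, i}  B3 = {b, e, h}  B4 = {a, b, e}  B5 = {a, e, g}  B6 = {a, c, g}  B7 = {c, d, g}  B8 = {c, d, f}
Tree: B1–B2, B2–B3, B3–B4, B4–B5, B5–B6, B6–B7, B7–B8
Every bag has size at most 3, so the width is 3 − 1 = 2 and tw(G) ≤ 2. The edges j–i–b–h–j form a cycle, so G is not a tree and its treewidth is at least 2. Combining the bounds, tw(G) = 2.

2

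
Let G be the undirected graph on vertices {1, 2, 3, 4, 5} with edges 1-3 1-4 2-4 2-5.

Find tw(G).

A width-1 tree decomposition is:
Bags: B1 = {2, 5}  B2 = {2, 4}  B3 = {1, 4}  B4 = {1, 3}
Tree: B1–B2, B2–B3, B3–B4
The largest bag has 2 vertices, giving width 1; this decomposition certifies tw(G) ≤ 1. Any graph with an edge has treewidth ≥ 1, and G has the edge 5–2. Combining the bounds, tw(G) = 1.

1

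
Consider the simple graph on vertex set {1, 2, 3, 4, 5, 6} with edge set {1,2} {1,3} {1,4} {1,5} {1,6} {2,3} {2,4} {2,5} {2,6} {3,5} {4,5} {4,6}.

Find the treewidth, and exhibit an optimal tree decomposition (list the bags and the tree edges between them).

The largest bag has 4 vertices, giving width 3; this decomposition certifies tw(G) ≤ 3. For the lower bound, the 4 vertices {1, 2, 3, 5} are pairwise adjacent, and any tree decomposition puts a clique entirely inside one bag — forcing width ≥ 3. Combining the bounds, tw(G) = 3.

Treewidth 3.
Bags: B1 = {1, 2, 3, 5}  B2 = {1, 2, 4, 5}  B3 = {1, 2, 4, 6}
Tree: B1–B2, B2–B3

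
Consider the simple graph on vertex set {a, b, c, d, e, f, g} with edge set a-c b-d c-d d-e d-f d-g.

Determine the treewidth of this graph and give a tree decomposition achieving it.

Treewidth 1.
Bags: B1 = {b, d}  B2 = {c, d}  B3 = {a, c}  B4 = {d, g}  B5 = {d, f}  B6 = {d, e}
Tree: B1–B2, B2–B3, B1–B4, B1–B5, B2–B6

Each bag holds 2 vertices, so the decomposition has width 1, which upper-bounds the treewidth. Since G has at least one edge (e.g. b–d), it is not an edgeless graph, so tw(G) ≥ 1. Combining the bounds, tw(G) = 1.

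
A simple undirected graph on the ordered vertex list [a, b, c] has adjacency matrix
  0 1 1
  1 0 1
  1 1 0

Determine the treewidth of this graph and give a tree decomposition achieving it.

Treewidth 2.
One such decomposition:
Bags: B1 = {a, b, c}
Tree: (single bag)

With just one bag of size 3, the width is 3 − 1 = 2, so tw(G) ≤ 2. On the other hand G contains the 3-clique {a, b, c}. A clique must lie in a single bag of any decomposition, so no decomposition can have width below 2. Combining the bounds, tw(G) = 2.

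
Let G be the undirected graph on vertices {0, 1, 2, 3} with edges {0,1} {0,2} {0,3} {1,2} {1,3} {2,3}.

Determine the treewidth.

A width-3 tree decomposition is:
Bags: B1 = {0, 1, 2, 3}
Tree: (single bag)
With just one bag of size 4, the width is 4 − 1 = 3, so tw(G) ≤ 3. For the lower bound, the 4 vertices {0, 1, 2, 3} are pairwise adjacent, and any tree decomposition puts a clique entirely inside one bag — forcing width ≥ 3. Hence tw(G) = 3 exactly.

3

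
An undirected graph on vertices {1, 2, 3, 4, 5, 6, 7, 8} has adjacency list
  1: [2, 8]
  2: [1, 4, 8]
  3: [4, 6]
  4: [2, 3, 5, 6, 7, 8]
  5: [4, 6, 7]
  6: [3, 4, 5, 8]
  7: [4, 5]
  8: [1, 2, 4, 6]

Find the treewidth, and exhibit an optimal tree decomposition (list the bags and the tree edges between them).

Treewidth 2.
Bags: B1 = {4, 5, 7}  B2 = {4, 5, 6}  B3 = {4, 6, 8}  B4 = {2, 4, 8}  B5 = {3, 4, 6}  B6 = {1, 2, 8}
Tree: B1–B2, B2–B3, B3–B4, B3–B5, B4–B6

Each bag holds 3 vertices, so the decomposition has width 2, which upper-bounds the treewidth. For the lower bound, the 3 vertices {1, 2, 8} are pairwise adjacent, and any tree decomposition puts a clique entirely inside one bag — forcing width ≥ 2. Hence tw(G) = 2 exactly.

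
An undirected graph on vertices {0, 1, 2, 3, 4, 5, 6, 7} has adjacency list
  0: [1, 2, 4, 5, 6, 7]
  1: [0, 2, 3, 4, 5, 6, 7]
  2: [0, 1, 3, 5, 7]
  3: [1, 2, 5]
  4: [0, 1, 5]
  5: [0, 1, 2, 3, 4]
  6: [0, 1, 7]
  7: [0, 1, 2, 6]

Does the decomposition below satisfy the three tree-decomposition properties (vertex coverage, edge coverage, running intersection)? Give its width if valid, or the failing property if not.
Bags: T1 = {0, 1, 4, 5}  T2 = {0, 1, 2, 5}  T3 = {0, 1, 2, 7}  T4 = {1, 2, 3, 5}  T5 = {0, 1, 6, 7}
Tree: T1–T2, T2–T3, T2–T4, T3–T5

Every vertex of G appears in some bag (union = {0, 1, 2, 3, 4, 5, 6, 7}); every edge is covered by a bag; and for each vertex v the set of bags containing v is connected in the bag tree. The decomposition is therefore valid. The largest bag has 4 vertices, so the width is 3.

Yes; width 3.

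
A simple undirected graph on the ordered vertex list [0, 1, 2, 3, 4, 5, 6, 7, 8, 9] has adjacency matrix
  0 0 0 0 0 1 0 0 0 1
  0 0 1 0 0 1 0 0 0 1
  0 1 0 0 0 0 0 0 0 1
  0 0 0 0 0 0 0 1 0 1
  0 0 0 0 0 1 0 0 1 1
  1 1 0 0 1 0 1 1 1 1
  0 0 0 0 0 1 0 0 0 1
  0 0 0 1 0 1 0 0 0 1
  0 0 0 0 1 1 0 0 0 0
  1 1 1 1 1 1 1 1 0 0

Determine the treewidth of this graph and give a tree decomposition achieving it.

Treewidth 2.
One optimal decomposition is:
Bags: B1 = {4, 5, 9}  B2 = {4, 5, 8}  B3 = {1, 5, 9}  B4 = {0, 5, 9}  B5 = {5, 7, 9}  B6 = {5, 6, 9}  B7 = {3, 7, 9}  B8 = {1, 2, 9}
Tree: B1–B2, B1–B3, B3–B4, B3–B5, B4–B6, B5–B7, B3–B8

Every bag has size at most 3, so the width is 3 − 1 = 2 and tw(G) ≤ 2. For the lower bound, the 3 vertices {4, 5, 8} are pairwise adjacent, and any tree decomposition puts a clique entirely inside one bag — forcing width ≥ 2. Combining the bounds, tw(G) = 2.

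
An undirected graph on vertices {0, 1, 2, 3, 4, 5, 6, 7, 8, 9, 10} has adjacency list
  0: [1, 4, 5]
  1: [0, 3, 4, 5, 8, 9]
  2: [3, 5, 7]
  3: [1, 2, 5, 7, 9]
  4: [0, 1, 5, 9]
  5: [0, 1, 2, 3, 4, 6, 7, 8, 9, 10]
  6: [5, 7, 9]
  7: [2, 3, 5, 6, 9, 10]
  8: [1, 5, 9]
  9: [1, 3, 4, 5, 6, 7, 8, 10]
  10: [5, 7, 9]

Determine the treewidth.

3

A width-3 tree decomposition is:
Bags: B1 = {0, 1, 4, 5}  B2 = {1, 4, 5, 9}  B3 = {1, 3, 5, 9}  B4 = {1, 5, 8, 9}  B5 = {3, 5, 7, 9}  B6 = {5, 6, 7, 9}  B7 = {2, 3, 5, 7}  B8 = {5, 7, 9, 10}
Tree: B1–B2, B2–B3, B2–B4, B3–B5, B5–B6, B5–B7, B6–B8
Each bag holds 4 vertices, so the decomposition has width 3, which upper-bounds the treewidth. For the lower bound, the 4 vertices {0, 1, 4, 5} are pairwise adjacent, and any tree decomposition puts a clique entirely inside one bag — forcing width ≥ 3. Hence tw(G) = 3 exactly.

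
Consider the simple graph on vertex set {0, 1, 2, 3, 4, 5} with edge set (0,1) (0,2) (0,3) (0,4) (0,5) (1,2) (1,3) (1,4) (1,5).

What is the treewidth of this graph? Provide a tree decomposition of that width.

Treewidth 2.
Bags: B1 = {0, 1, 4}  B2 = {0, 1, 5}  B3 = {0, 1, 2}  B4 = {0, 1, 3}
Tree: B1–B2, B2–B3, B2–B4

Each bag holds 3 vertices, so the decomposition has width 2, which upper-bounds the treewidth. On the other hand G contains the 3-clique {0, 1, 2}. A clique must lie in a single bag of any decomposition, so no decomposition can have width below 2. Combining the bounds, tw(G) = 2.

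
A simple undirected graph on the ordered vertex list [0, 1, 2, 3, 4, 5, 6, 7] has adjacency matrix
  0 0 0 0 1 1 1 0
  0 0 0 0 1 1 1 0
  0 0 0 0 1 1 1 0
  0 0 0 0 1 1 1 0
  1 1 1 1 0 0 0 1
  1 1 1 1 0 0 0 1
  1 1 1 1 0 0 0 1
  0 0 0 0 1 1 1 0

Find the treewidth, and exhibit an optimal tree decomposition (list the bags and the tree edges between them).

Treewidth 3.
One such decomposition:
Bags: B1 = {2, 4, 5, 6}  B2 = {3, 4, 5, 6}  B3 = {4, 5, 6, 7}  B4 = {0, 4, 5, 6}  B5 = {1, 4, 5, 6}
Tree: B1–B2, B2–B3, B3–B4, B4–B5

Each bag holds 4 vertices, so the decomposition has width 3, which upper-bounds the treewidth. For the lower bound: the 4 vertex sets {2,4}, {3,5}, {6}, {7} are disjoint, each induces a connected subgraph, and every pair is joined by at least one edge of G. Contracting each set to a single vertex therefore yields K_{4} as a minor, and since treewidth is minor-monotone, tw(G) ≥ tw(K_{4}) = 3. Hence tw(G) = 3 exactly.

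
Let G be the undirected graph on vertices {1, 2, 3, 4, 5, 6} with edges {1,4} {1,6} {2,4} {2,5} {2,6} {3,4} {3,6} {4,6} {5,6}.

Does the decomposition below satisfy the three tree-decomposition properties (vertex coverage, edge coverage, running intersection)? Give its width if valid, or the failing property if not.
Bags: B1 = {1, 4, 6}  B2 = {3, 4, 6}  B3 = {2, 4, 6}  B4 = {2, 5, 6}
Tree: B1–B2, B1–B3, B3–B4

Checking the three conditions: (i) the bags cover all of {1, 2, 3, 4, 5, 6}; (ii) for each edge, some bag contains both endpoints; (iii) the bags containing any fixed vertex form a subtree. All hold, so the decomposition is valid with width 3 − 1 = 2.

Yes; width 2.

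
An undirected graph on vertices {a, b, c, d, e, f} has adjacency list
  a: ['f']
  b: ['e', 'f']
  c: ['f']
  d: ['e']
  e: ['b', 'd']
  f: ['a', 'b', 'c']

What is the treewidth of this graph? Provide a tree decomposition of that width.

Every bag has size at most 2, so the width is 2 − 1 = 1 and tw(G) ≤ 1. Since G has at least one edge (e.g. b–e), it is not an edgeless graph, so tw(G) ≥ 1. Combining the bounds, tw(G) = 1.

Treewidth 1.
One optimal decomposition is:
Bags: B1 = {b, e}  B2 = {b, f}  B3 = {d, e}  B4 = {a, f}  B5 = {c, f}
Tree: B1–B2, B1–B3, B2–B4, B4–B5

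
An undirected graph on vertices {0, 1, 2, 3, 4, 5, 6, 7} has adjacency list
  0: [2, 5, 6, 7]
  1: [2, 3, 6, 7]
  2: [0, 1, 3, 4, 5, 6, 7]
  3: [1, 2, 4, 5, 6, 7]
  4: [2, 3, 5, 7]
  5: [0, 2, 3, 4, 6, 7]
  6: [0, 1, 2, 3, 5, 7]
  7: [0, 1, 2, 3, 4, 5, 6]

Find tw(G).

4

A width-4 tree decomposition is:
Bags: B1 = {2, 3, 5, 6, 7}  B2 = {0, 2, 5, 6, 7}  B3 = {1, 2, 3, 6, 7}  B4 = {2, 3, 4, 5, 7}
Tree: B1–B2, B1–B3, B1–B4
The largest bag has 5 vertices, giving width 4; this decomposition certifies tw(G) ≤ 4. Conversely, {0, 2, 5, 6, 7} is a clique of size 5, and the vertices of any clique must share a bag in every tree decomposition; so some bag has ≥ 5 vertices and tw(G) ≥ 4. Combining the bounds, tw(G) = 4.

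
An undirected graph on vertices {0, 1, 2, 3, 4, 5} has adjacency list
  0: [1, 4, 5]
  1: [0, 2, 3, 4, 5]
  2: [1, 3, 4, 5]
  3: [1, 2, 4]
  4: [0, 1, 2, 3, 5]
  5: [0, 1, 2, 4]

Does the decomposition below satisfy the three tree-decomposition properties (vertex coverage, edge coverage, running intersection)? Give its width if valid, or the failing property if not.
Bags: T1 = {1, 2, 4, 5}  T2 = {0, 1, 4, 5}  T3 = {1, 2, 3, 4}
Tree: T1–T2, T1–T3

Yes; width 3.

Checking the three conditions: (i) the bags cover all of {0, 1, 2, 3, 4, 5}; (ii) for each edge, some bag contains both endpoints; (iii) the bags containing any fixed vertex form a subtree. All hold, so the decomposition is valid with width 4 − 1 = 3.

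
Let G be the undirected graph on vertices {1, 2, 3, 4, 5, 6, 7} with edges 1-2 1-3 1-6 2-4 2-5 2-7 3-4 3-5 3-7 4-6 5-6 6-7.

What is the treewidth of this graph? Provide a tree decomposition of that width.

The largest bag has 4 vertices, giving width 3; this decomposition certifies tw(G) ≤ 3. For the lower bound: the 4 vertex sets {6,7}, {1,3}, {2}, {5} are disjoint, each induces a connected subgraph, and every pair is joined by at least one edge of G. Contracting each set to a single vertex therefore yields K_{4} as a minor, and since treewidth is minor-monotone, tw(G) ≥ tw(K_{4}) = 3. Therefore the treewidth is 3.

Treewidth 3.
One optimal decomposition is:
Bags: B1 = {2, 3, 6, 7}  B2 = {1, 2, 3, 6}  B3 = {2, 3, 5, 6}  B4 = {2, 3, 4, 6}
Tree: B1–B2, B2–B3, B3–B4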